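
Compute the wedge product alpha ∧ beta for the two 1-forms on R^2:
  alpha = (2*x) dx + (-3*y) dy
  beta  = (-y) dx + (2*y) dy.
alpha ∧ beta = (y*(4*x - 3*y)) dx ∧ dy

Distribute the wedge, using dx_i ∧ dx_j = -dx_j ∧ dx_i and dx_i ∧ dx_i = 0. For each pair (i, j) with i < j, the coefficient of dx_i ∧ dx_j in alpha ∧ beta is (alpha_i * beta_j - alpha_j * beta_i). Collecting: alpha ∧ beta = (y*(4*x - 3*y)) dx ∧ dy.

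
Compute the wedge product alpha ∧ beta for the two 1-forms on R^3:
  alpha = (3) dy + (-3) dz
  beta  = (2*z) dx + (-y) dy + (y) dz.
alpha ∧ beta = (-6*z) dx ∧ dy + (6*z) dx ∧ dz

Distribute the wedge, using dx_i ∧ dx_j = -dx_j ∧ dx_i and dx_i ∧ dx_i = 0. For each pair (i, j) with i < j, the coefficient of dx_i ∧ dx_j in alpha ∧ beta is (alpha_i * beta_j - alpha_j * beta_i). Collecting: alpha ∧ beta = (-6*z) dx ∧ dy + (6*z) dx ∧ dz.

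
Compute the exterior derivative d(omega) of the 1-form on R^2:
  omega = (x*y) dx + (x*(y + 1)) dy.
d(omega) = (-x + y + 1) dx ∧ dy

For a 1-form omega = sum_i f_i dx_i, the exterior derivative is
  d(omega) = sum_{i < j} (∂f_j/∂x_i - ∂f_i/∂x_j) dx_i ∧ dx_j.
  coefficient of dx ∧ dy: ∂f_2/∂x - ∂f_1/∂y = ∂(x*(y + 1))/∂x - ∂(x*y)/∂y = -x + y + 1
Assembling: d(omega) = (-x + y + 1) dx ∧ dy.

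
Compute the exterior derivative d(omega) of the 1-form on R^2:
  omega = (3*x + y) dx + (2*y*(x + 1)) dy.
d(omega) = (2*y - 1) dx ∧ dy

For a 1-form omega = sum_i f_i dx_i, the exterior derivative is
  d(omega) = sum_{i < j} (∂f_j/∂x_i - ∂f_i/∂x_j) dx_i ∧ dx_j.
  coefficient of dx ∧ dy: ∂f_2/∂x - ∂f_1/∂y = ∂(2*y*(x + 1))/∂x - ∂(3*x + y)/∂y = 2*y - 1
Assembling: d(omega) = (2*y - 1) dx ∧ dy.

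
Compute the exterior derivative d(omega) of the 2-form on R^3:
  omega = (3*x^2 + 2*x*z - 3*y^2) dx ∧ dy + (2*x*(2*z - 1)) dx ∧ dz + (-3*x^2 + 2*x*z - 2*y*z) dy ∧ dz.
d(omega) = (-4*x + 2*z) dx ∧ dy ∧ dz

For a 2-form omega = sum_{i<j} g_{ij} dx_i ∧ dx_j, the exterior derivative is
  d(omega) = sum_{i<j} d(g_{ij}) ∧ dx_i ∧ dx_j = sum_{i<j, k} (∂g_{ij}/∂x_k) dx_k ∧ dx_i ∧ dx_j.
Expand each term, using dx_k ∧ dx_i ∧ dx_j = sgn(permutation) dx_{(a)} ∧ dx_{(b)} ∧ dx_{(c)} with (a < b < c) sorted:
  d(3*x^2 + 2*x*z - 3*y^2) includes (∂/∂z)(3*x^2 + 2*x*z - 3*y^2) dz = (2*x) dz, which multiplied by dx ∧ dy gives (2*x) dx ∧ dy ∧ dz
  d(-3*x^2 + 2*x*z - 2*y*z) includes (∂/∂x)(-3*x^2 + 2*x*z - 2*y*z) dx = (-6*x + 2*z) dx, which multiplied by dy ∧ dz gives (-6*x + 2*z) dx ∧ dy ∧ dz
Collecting like 3-forms: d(omega) = (-4*x + 2*z) dx ∧ dy ∧ dz.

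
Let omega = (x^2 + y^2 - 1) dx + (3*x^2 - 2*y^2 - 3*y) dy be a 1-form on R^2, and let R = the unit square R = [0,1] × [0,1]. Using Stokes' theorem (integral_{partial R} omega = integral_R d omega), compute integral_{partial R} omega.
integral_(partial R) omega = 2

Stokes: integral_partial_R omega = integral_R d omega with d omega = (∂Q/∂x - ∂P/∂y) dx ∧ dy.
  ∂Q/∂x = 6*x
  ∂P/∂y = 2*y
  integrand = ∂Q/∂x - ∂P/∂y = 6*x - 2*y.
Integrating over R: integral_0^1 integral_0^1 (6*x - 2*y) dx dy = 2.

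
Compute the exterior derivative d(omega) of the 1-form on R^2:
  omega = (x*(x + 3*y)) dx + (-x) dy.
d(omega) = (-3*x - 1) dx ∧ dy

For a 1-form omega = sum_i f_i dx_i, the exterior derivative is
  d(omega) = sum_{i < j} (∂f_j/∂x_i - ∂f_i/∂x_j) dx_i ∧ dx_j.
  coefficient of dx ∧ dy: ∂f_2/∂x - ∂f_1/∂y = ∂(-x)/∂x - ∂(x*(x + 3*y))/∂y = -3*x - 1
Assembling: d(omega) = (-3*x - 1) dx ∧ dy.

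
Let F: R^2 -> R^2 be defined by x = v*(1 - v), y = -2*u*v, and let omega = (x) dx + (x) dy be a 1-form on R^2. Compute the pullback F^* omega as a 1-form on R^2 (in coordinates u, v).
F^* omega = (2*v^2*(v - 1)) du + (v*(2*u*v - 2*u + 2*v^2 - 3*v + 1)) dv

Using F^*(f dg) = (f ∘ F) d(g ∘ F), substitute each coordinate x_i by F_i(u, v) in f_i, and replace dx_i by d F_i = (∂F_i/∂u) du + (∂F_i/∂v) dv.
  For the x component: f_1(F) = v*(1 - v); d F_1 = (0) du + (1 - 2*v) dv
  For the y component: f_2(F) = v*(1 - v); d F_2 = (-2*v) du + (-2*u) dv
Combining and collecting du, dv coefficients:
  coeff of du: 2*v^2*(v - 1)
  coeff of dv: v*(2*u*v - 2*u + 2*v^2 - 3*v + 1)
F^* omega = (2*v^2*(v - 1)) du + (v*(2*u*v - 2*u + 2*v^2 - 3*v + 1)) dv.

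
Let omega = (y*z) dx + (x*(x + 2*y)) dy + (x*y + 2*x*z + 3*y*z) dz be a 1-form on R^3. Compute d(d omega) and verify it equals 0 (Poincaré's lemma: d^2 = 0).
d(d omega) = 0

Step 1: d omega = sum_{i<j} (∂f_j/∂x_i - ∂f_i/∂x_j) dx_i ∧ dx_j:
  coeff of dx ∧ dy: 2*x + 2*y - z
  coeff of dx ∧ dz: 2*z
  coeff of dy ∧ dz: x + 3*z
Step 2: Apply d again to each 2-form coefficient. The only possible 3-form in R^3 is dx ∧ dy ∧ dz, with coefficient
  ∂(coeff of dy∧dz)/∂x - ∂(coeff of dx∧dz)/∂y + ∂(coeff of dx∧dy)/∂z
  = ∂/∂x (x + 3*z) - ∂/∂y (2*z) + ∂/∂z (2*x + 2*y - z).
Each of these terms simplifies to sums of mixed partials that cancel in pairs. The result is 0 (by equality of mixed partials for smooth functions — Schwarz / Clairaut).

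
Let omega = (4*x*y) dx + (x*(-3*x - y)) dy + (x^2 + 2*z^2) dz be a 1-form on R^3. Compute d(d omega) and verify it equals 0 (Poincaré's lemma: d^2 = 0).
d(d omega) = 0

Step 1: d omega = sum_{i<j} (∂f_j/∂x_i - ∂f_i/∂x_j) dx_i ∧ dx_j:
  coeff of dx ∧ dy: -10*x - y
  coeff of dx ∧ dz: 2*x
  coeff of dy ∧ dz: 0
Step 2: Apply d again to each 2-form coefficient. The only possible 3-form in R^3 is dx ∧ dy ∧ dz, with coefficient
  ∂(coeff of dy∧dz)/∂x - ∂(coeff of dx∧dz)/∂y + ∂(coeff of dx∧dy)/∂z
  = ∂/∂x (0) - ∂/∂y (2*x) + ∂/∂z (-10*x - y).
Each of these terms simplifies to sums of mixed partials that cancel in pairs. The result is 0 (by equality of mixed partials for smooth functions — Schwarz / Clairaut).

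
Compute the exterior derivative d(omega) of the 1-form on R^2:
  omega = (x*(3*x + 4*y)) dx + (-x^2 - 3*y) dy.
d(omega) = (-6*x) dx ∧ dy

For a 1-form omega = sum_i f_i dx_i, the exterior derivative is
  d(omega) = sum_{i < j} (∂f_j/∂x_i - ∂f_i/∂x_j) dx_i ∧ dx_j.
  coefficient of dx ∧ dy: ∂f_2/∂x - ∂f_1/∂y = ∂(-x^2 - 3*y)/∂x - ∂(x*(3*x + 4*y))/∂y = -6*x
Assembling: d(omega) = (-6*x) dx ∧ dy.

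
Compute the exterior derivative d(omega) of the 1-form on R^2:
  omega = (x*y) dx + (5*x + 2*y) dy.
d(omega) = (5 - x) dx ∧ dy

For a 1-form omega = sum_i f_i dx_i, the exterior derivative is
  d(omega) = sum_{i < j} (∂f_j/∂x_i - ∂f_i/∂x_j) dx_i ∧ dx_j.
  coefficient of dx ∧ dy: ∂f_2/∂x - ∂f_1/∂y = ∂(5*x + 2*y)/∂x - ∂(x*y)/∂y = 5 - x
Assembling: d(omega) = (5 - x) dx ∧ dy.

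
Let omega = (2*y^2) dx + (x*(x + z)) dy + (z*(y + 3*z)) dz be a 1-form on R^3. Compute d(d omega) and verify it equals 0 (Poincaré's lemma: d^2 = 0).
d(d omega) = 0

Step 1: d omega = sum_{i<j} (∂f_j/∂x_i - ∂f_i/∂x_j) dx_i ∧ dx_j:
  coeff of dx ∧ dy: 2*x - 4*y + z
  coeff of dx ∧ dz: 0
  coeff of dy ∧ dz: -x + z
Step 2: Apply d again to each 2-form coefficient. The only possible 3-form in R^3 is dx ∧ dy ∧ dz, with coefficient
  ∂(coeff of dy∧dz)/∂x - ∂(coeff of dx∧dz)/∂y + ∂(coeff of dx∧dy)/∂z
  = ∂/∂x (-x + z) - ∂/∂y (0) + ∂/∂z (2*x - 4*y + z).
Each of these terms simplifies to sums of mixed partials that cancel in pairs. The result is 0 (by equality of mixed partials for smooth functions — Schwarz / Clairaut).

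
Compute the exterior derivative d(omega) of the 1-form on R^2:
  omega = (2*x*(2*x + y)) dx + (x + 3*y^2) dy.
d(omega) = (1 - 2*x) dx ∧ dy

For a 1-form omega = sum_i f_i dx_i, the exterior derivative is
  d(omega) = sum_{i < j} (∂f_j/∂x_i - ∂f_i/∂x_j) dx_i ∧ dx_j.
  coefficient of dx ∧ dy: ∂f_2/∂x - ∂f_1/∂y = ∂(x + 3*y^2)/∂x - ∂(2*x*(2*x + y))/∂y = 1 - 2*x
Assembling: d(omega) = (1 - 2*x) dx ∧ dy.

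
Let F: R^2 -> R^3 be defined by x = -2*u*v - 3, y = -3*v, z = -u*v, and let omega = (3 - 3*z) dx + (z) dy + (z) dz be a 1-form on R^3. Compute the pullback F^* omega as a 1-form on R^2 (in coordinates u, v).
F^* omega = (v*(-5*u*v - 6)) du + (u*(-5*u*v + 3*v - 6)) dv

Using F^*(f dg) = (f ∘ F) d(g ∘ F), substitute each coordinate x_i by F_i(u, v) in f_i, and replace dx_i by d F_i = (∂F_i/∂u) du + (∂F_i/∂v) dv.
  For the x component: f_1(F) = 3*u*v + 3; d F_1 = (-2*v) du + (-2*u) dv
  For the y component: f_2(F) = -u*v; d F_2 = (0) du + (-3) dv
  For the z component: f_3(F) = -u*v; d F_3 = (-v) du + (-u) dv
Combining and collecting du, dv coefficients:
  coeff of du: v*(-5*u*v - 6)
  coeff of dv: u*(-5*u*v + 3*v - 6)
F^* omega = (v*(-5*u*v - 6)) du + (u*(-5*u*v + 3*v - 6)) dv.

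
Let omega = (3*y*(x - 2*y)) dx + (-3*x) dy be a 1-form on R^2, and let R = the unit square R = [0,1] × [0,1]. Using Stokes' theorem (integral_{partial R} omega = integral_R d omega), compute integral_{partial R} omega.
integral_(partial R) omega = 3/2

Stokes: integral_partial_R omega = integral_R d omega with d omega = (∂Q/∂x - ∂P/∂y) dx ∧ dy.
  ∂Q/∂x = -3
  ∂P/∂y = 3*x - 12*y
  integrand = ∂Q/∂x - ∂P/∂y = -3*x + 12*y - 3.
Integrating over R: integral_0^1 integral_0^1 (-3*x + 12*y - 3) dx dy = 3/2.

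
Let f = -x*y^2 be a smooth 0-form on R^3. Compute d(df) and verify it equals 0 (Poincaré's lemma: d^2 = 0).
d(df) = 0

Step 1: df = sum_i (∂f/∂x_i) dx_i = (-y^2) dx + (-2*x*y) dy + (0) dz.
Step 2: Apply d again. Using the 1-form formula, the coefficient of dx ∧ dy in d(df) is ∂^2 f/∂x ∂y - ∂^2 f/∂y ∂x = (-2*y) - (-2*y) = 0 (equality of mixed partials for smooth f).
Similarly for dx ∧ dz and dy ∧ dz — all coefficients vanish. So d(df) = 0.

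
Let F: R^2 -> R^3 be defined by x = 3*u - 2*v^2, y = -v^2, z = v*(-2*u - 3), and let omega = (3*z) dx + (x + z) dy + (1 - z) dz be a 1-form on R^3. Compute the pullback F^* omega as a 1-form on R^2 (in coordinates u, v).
F^* omega = (v*(-4*u*v - 18*u - 6*v - 29)) du + (-4*u^2*v + 28*u*v^2 - 18*u*v - 2*u + 4*v^3 + 42*v^2 - 9*v - 3) dv

Using F^*(f dg) = (f ∘ F) d(g ∘ F), substitute each coordinate x_i by F_i(u, v) in f_i, and replace dx_i by d F_i = (∂F_i/∂u) du + (∂F_i/∂v) dv.
  For the x component: f_1(F) = 3*v*(-2*u - 3); d F_1 = (3) du + (-4*v) dv
  For the y component: f_2(F) = -2*u*v + 3*u - 2*v^2 - 3*v; d F_2 = (0) du + (-2*v) dv
  For the z component: f_3(F) = 2*u*v + 3*v + 1; d F_3 = (-2*v) du + (-2*u - 3) dv
Combining and collecting du, dv coefficients:
  coeff of du: v*(-4*u*v - 18*u - 6*v - 29)
  coeff of dv: -4*u^2*v + 28*u*v^2 - 18*u*v - 2*u + 4*v^3 + 42*v^2 - 9*v - 3
F^* omega = (v*(-4*u*v - 18*u - 6*v - 29)) du + (-4*u^2*v + 28*u*v^2 - 18*u*v - 2*u + 4*v^3 + 42*v^2 - 9*v - 3) dv.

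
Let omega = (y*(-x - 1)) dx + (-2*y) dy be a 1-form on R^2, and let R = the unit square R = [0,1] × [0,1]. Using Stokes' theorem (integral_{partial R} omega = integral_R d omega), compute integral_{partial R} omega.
integral_(partial R) omega = 3/2

Stokes: integral_partial_R omega = integral_R d omega with d omega = (∂Q/∂x - ∂P/∂y) dx ∧ dy.
  ∂Q/∂x = 0
  ∂P/∂y = -x - 1
  integrand = ∂Q/∂x - ∂P/∂y = x + 1.
Integrating over R: integral_0^1 integral_0^1 (x + 1) dx dy = 3/2.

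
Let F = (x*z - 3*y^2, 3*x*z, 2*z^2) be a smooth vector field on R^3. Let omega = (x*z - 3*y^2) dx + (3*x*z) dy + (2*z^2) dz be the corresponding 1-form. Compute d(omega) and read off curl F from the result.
d(omega) = (-3*x) dy ∧ dz + (x) dz ∧ dx + (6*y + 3*z) dx ∧ dy; curl F = (-3*x, x, 6*y + 3*z)

d omega = sum_{i<j} (∂f_j/∂x_i - ∂f_i/∂x_j) dx_i ∧ dx_j. Under the identification (dy ∧ dz, dz ∧ dx, dx ∧ dy) ↔ (e_x, e_y, e_z), the coefficients are exactly the components of curl F. Compute:
  ∂R/∂y - ∂Q/∂z = (0) - (3*x) = -3*x
  ∂P/∂z - ∂R/∂x = (x) - (0) = x
  ∂Q/∂x - ∂P/∂y = (3*z) - (-6*y) = 6*y + 3*z.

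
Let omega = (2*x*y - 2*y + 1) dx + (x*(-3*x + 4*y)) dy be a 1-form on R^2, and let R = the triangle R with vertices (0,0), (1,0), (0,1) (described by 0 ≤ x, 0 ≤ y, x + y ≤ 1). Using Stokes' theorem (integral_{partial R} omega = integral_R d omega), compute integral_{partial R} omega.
integral_(partial R) omega = 1/3

Stokes: integral_partial_R omega = integral_R d omega with d omega = (∂Q/∂x - ∂P/∂y) dx ∧ dy.
  ∂Q/∂x = -6*x + 4*y
  ∂P/∂y = 2*x - 2
  integrand = ∂Q/∂x - ∂P/∂y = -8*x + 4*y + 2.
Integrating over R: integral_0^1 integral_0^{1-x} (-8*x + 4*y + 2) dy dx = 1/3.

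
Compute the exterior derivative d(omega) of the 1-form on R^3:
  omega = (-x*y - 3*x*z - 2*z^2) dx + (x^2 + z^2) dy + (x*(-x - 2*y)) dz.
d(omega) = (3*x) dx ∧ dy + (x - 2*y + 4*z) dx ∧ dz + (-2*x - 2*z) dy ∧ dz

For a 1-form omega = sum_i f_i dx_i, the exterior derivative is
  d(omega) = sum_{i < j} (∂f_j/∂x_i - ∂f_i/∂x_j) dx_i ∧ dx_j.
  coefficient of dx ∧ dy: ∂f_2/∂x - ∂f_1/∂y = ∂(x^2 + z^2)/∂x - ∂(-x*y - 3*x*z - 2*z^2)/∂y = 3*x
  coefficient of dx ∧ dz: ∂f_3/∂x - ∂f_1/∂z = ∂(x*(-x - 2*y))/∂x - ∂(-x*y - 3*x*z - 2*z^2)/∂z = x - 2*y + 4*z
  coefficient of dy ∧ dz: ∂f_3/∂y - ∂f_2/∂z = ∂(x*(-x - 2*y))/∂y - ∂(x^2 + z^2)/∂z = -2*x - 2*z
Assembling: d(omega) = (3*x) dx ∧ dy + (x - 2*y + 4*z) dx ∧ dz + (-2*x - 2*z) dy ∧ dz.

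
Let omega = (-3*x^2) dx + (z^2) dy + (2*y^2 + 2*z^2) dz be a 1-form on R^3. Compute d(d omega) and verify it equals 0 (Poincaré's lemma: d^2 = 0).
d(d omega) = 0

Step 1: d omega = sum_{i<j} (∂f_j/∂x_i - ∂f_i/∂x_j) dx_i ∧ dx_j:
  coeff of dx ∧ dy: 0
  coeff of dx ∧ dz: 0
  coeff of dy ∧ dz: 4*y - 2*z
Step 2: Apply d again to each 2-form coefficient. The only possible 3-form in R^3 is dx ∧ dy ∧ dz, with coefficient
  ∂(coeff of dy∧dz)/∂x - ∂(coeff of dx∧dz)/∂y + ∂(coeff of dx∧dy)/∂z
  = ∂/∂x (4*y - 2*z) - ∂/∂y (0) + ∂/∂z (0).
Each of these terms simplifies to sums of mixed partials that cancel in pairs. The result is 0 (by equality of mixed partials for smooth functions — Schwarz / Clairaut).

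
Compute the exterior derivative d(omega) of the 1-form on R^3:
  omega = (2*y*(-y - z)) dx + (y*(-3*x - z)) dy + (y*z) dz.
d(omega) = (y + 2*z) dx ∧ dy + (2*y) dx ∧ dz + (y + z) dy ∧ dz

For a 1-form omega = sum_i f_i dx_i, the exterior derivative is
  d(omega) = sum_{i < j} (∂f_j/∂x_i - ∂f_i/∂x_j) dx_i ∧ dx_j.
  coefficient of dx ∧ dy: ∂f_2/∂x - ∂f_1/∂y = ∂(y*(-3*x - z))/∂x - ∂(2*y*(-y - z))/∂y = y + 2*z
  coefficient of dx ∧ dz: ∂f_3/∂x - ∂f_1/∂z = ∂(y*z)/∂x - ∂(2*y*(-y - z))/∂z = 2*y
  coefficient of dy ∧ dz: ∂f_3/∂y - ∂f_2/∂z = ∂(y*z)/∂y - ∂(y*(-3*x - z))/∂z = y + z
Assembling: d(omega) = (y + 2*z) dx ∧ dy + (2*y) dx ∧ dz + (y + z) dy ∧ dz.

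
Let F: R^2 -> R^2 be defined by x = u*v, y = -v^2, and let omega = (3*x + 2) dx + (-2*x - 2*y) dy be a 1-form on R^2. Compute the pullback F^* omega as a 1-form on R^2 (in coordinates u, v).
F^* omega = (v*(3*u*v + 2)) du + (3*u^2*v + 4*u*v^2 + 2*u - 4*v^3) dv

Using F^*(f dg) = (f ∘ F) d(g ∘ F), substitute each coordinate x_i by F_i(u, v) in f_i, and replace dx_i by d F_i = (∂F_i/∂u) du + (∂F_i/∂v) dv.
  For the x component: f_1(F) = 3*u*v + 2; d F_1 = (v) du + (u) dv
  For the y component: f_2(F) = 2*v*(-u + v); d F_2 = (0) du + (-2*v) dv
Combining and collecting du, dv coefficients:
  coeff of du: v*(3*u*v + 2)
  coeff of dv: 3*u^2*v + 4*u*v^2 + 2*u - 4*v^3
F^* omega = (v*(3*u*v + 2)) du + (3*u^2*v + 4*u*v^2 + 2*u - 4*v^3) dv.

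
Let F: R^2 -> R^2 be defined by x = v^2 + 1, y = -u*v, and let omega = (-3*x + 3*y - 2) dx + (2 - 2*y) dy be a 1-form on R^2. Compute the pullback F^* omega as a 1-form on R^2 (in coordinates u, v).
F^* omega = (2*v*(-u*v - 1)) du + (-2*u^2*v - 6*u*v^2 - 2*u - 6*v^3 - 10*v) dv

Using F^*(f dg) = (f ∘ F) d(g ∘ F), substitute each coordinate x_i by F_i(u, v) in f_i, and replace dx_i by d F_i = (∂F_i/∂u) du + (∂F_i/∂v) dv.
  For the x component: f_1(F) = -3*u*v - 3*v^2 - 5; d F_1 = (0) du + (2*v) dv
  For the y component: f_2(F) = 2*u*v + 2; d F_2 = (-v) du + (-u) dv
Combining and collecting du, dv coefficients:
  coeff of du: 2*v*(-u*v - 1)
  coeff of dv: -2*u^2*v - 6*u*v^2 - 2*u - 6*v^3 - 10*v
F^* omega = (2*v*(-u*v - 1)) du + (-2*u^2*v - 6*u*v^2 - 2*u - 6*v^3 - 10*v) dv.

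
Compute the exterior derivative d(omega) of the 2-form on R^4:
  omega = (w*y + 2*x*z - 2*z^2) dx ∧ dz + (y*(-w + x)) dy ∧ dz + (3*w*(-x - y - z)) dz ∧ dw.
d(omega) = (-w + y) dx ∧ dy ∧ dz + (-3*w + y) dx ∧ dz ∧ dw + (-3*w - y) dy ∧ dz ∧ dw

For a 2-form omega = sum_{i<j} g_{ij} dx_i ∧ dx_j, the exterior derivative is
  d(omega) = sum_{i<j} d(g_{ij}) ∧ dx_i ∧ dx_j = sum_{i<j, k} (∂g_{ij}/∂x_k) dx_k ∧ dx_i ∧ dx_j.
Expand each term, using dx_k ∧ dx_i ∧ dx_j = sgn(permutation) dx_{(a)} ∧ dx_{(b)} ∧ dx_{(c)} with (a < b < c) sorted:
  d(w*y + 2*x*z - 2*z^2) includes (∂/∂y)(w*y + 2*x*z - 2*z^2) dy = (w) dy, which multiplied by dx ∧ dz gives (-w) dx ∧ dy ∧ dz
  d(w*y + 2*x*z - 2*z^2) includes (∂/∂w)(w*y + 2*x*z - 2*z^2) dw = (y) dw, which multiplied by dx ∧ dz gives (y) dx ∧ dz ∧ dw
  d(y*(-w + x)) includes (∂/∂x)(y*(-w + x)) dx = (y) dx, which multiplied by dy ∧ dz gives (y) dx ∧ dy ∧ dz
  d(y*(-w + x)) includes (∂/∂w)(y*(-w + x)) dw = (-y) dw, which multiplied by dy ∧ dz gives (-y) dy ∧ dz ∧ dw
  d(3*w*(-x - y - z)) includes (∂/∂x)(3*w*(-x - y - z)) dx = (-3*w) dx, which multiplied by dz ∧ dw gives (-3*w) dx ∧ dz ∧ dw
  d(3*w*(-x - y - z)) includes (∂/∂y)(3*w*(-x - y - z)) dy = (-3*w) dy, which multiplied by dz ∧ dw gives (-3*w) dy ∧ dz ∧ dw
Collecting like 3-forms: d(omega) = (-w + y) dx ∧ dy ∧ dz + (-3*w + y) dx ∧ dz ∧ dw + (-3*w - y) dy ∧ dz ∧ dw.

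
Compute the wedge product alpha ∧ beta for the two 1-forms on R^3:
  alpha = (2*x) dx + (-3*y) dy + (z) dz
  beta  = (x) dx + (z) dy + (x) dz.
alpha ∧ beta = (x*(3*y + 2*z)) dx ∧ dy + (x*(2*x - z)) dx ∧ dz + (-3*x*y - z^2) dy ∧ dz

Distribute the wedge, using dx_i ∧ dx_j = -dx_j ∧ dx_i and dx_i ∧ dx_i = 0. For each pair (i, j) with i < j, the coefficient of dx_i ∧ dx_j in alpha ∧ beta is (alpha_i * beta_j - alpha_j * beta_i). Collecting: alpha ∧ beta = (x*(3*y + 2*z)) dx ∧ dy + (x*(2*x - z)) dx ∧ dz + (-3*x*y - z^2) dy ∧ dz.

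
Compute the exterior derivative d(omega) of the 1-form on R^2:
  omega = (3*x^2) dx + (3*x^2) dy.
d(omega) = (6*x) dx ∧ dy

For a 1-form omega = sum_i f_i dx_i, the exterior derivative is
  d(omega) = sum_{i < j} (∂f_j/∂x_i - ∂f_i/∂x_j) dx_i ∧ dx_j.
  coefficient of dx ∧ dy: ∂f_2/∂x - ∂f_1/∂y = ∂(3*x^2)/∂x - ∂(3*x^2)/∂y = 6*x
Assembling: d(omega) = (6*x) dx ∧ dy.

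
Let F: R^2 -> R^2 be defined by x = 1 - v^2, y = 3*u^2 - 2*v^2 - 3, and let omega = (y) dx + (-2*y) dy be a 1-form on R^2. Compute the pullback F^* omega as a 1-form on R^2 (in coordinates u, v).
F^* omega = (12*u*(-3*u^2 + 2*v^2 + 3)) du + (6*v*(3*u^2 - 2*v^2 - 3)) dv

Using F^*(f dg) = (f ∘ F) d(g ∘ F), substitute each coordinate x_i by F_i(u, v) in f_i, and replace dx_i by d F_i = (∂F_i/∂u) du + (∂F_i/∂v) dv.
  For the x component: f_1(F) = 3*u^2 - 2*v^2 - 3; d F_1 = (0) du + (-2*v) dv
  For the y component: f_2(F) = -6*u^2 + 4*v^2 + 6; d F_2 = (6*u) du + (-4*v) dv
Combining and collecting du, dv coefficients:
  coeff of du: 12*u*(-3*u^2 + 2*v^2 + 3)
  coeff of dv: 6*v*(3*u^2 - 2*v^2 - 3)
F^* omega = (12*u*(-3*u^2 + 2*v^2 + 3)) du + (6*v*(3*u^2 - 2*v^2 - 3)) dv.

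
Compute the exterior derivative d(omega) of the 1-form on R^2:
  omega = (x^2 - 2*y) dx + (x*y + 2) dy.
d(omega) = (y + 2) dx ∧ dy

For a 1-form omega = sum_i f_i dx_i, the exterior derivative is
  d(omega) = sum_{i < j} (∂f_j/∂x_i - ∂f_i/∂x_j) dx_i ∧ dx_j.
  coefficient of dx ∧ dy: ∂f_2/∂x - ∂f_1/∂y = ∂(x*y + 2)/∂x - ∂(x^2 - 2*y)/∂y = y + 2
Assembling: d(omega) = (y + 2) dx ∧ dy.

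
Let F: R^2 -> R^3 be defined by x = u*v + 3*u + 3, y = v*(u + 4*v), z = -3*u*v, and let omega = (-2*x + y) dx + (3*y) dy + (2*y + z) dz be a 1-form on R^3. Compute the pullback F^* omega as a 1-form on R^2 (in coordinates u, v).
F^* omega = (5*u*v^2 - 9*u*v - 18*u - 8*v^3 + 12*v^2 - 6*v - 18) du + (5*u^2*v - 6*u^2 + 16*u*v^2 - 6*u + 96*v^3) dv

Using F^*(f dg) = (f ∘ F) d(g ∘ F), substitute each coordinate x_i by F_i(u, v) in f_i, and replace dx_i by d F_i = (∂F_i/∂u) du + (∂F_i/∂v) dv.
  For the x component: f_1(F) = -u*v - 6*u + 4*v^2 - 6; d F_1 = (v + 3) du + (u) dv
  For the y component: f_2(F) = 3*v*(u + 4*v); d F_2 = (v) du + (u + 8*v) dv
  For the z component: f_3(F) = v*(-u + 8*v); d F_3 = (-3*v) du + (-3*u) dv
Combining and collecting du, dv coefficients:
  coeff of du: 5*u*v^2 - 9*u*v - 18*u - 8*v^3 + 12*v^2 - 6*v - 18
  coeff of dv: 5*u^2*v - 6*u^2 + 16*u*v^2 - 6*u + 96*v^3
F^* omega = (5*u*v^2 - 9*u*v - 18*u - 8*v^3 + 12*v^2 - 6*v - 18) du + (5*u^2*v - 6*u^2 + 16*u*v^2 - 6*u + 96*v^3) dv.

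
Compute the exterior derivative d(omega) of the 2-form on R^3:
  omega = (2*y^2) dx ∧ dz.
d(omega) = (-4*y) dx ∧ dy ∧ dz

For a 2-form omega = sum_{i<j} g_{ij} dx_i ∧ dx_j, the exterior derivative is
  d(omega) = sum_{i<j} d(g_{ij}) ∧ dx_i ∧ dx_j = sum_{i<j, k} (∂g_{ij}/∂x_k) dx_k ∧ dx_i ∧ dx_j.
Expand each term, using dx_k ∧ dx_i ∧ dx_j = sgn(permutation) dx_{(a)} ∧ dx_{(b)} ∧ dx_{(c)} with (a < b < c) sorted:
  d(2*y^2) includes (∂/∂y)(2*y^2) dy = (4*y) dy, which multiplied by dx ∧ dz gives (-4*y) dx ∧ dy ∧ dz
Collecting like 3-forms: d(omega) = (-4*y) dx ∧ dy ∧ dz.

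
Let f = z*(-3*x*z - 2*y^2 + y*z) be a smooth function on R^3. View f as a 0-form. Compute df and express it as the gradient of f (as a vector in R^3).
df = (-3*z^2) dx + (z*(-4*y + z)) dy + (-6*x*z - 2*y^2 + 2*y*z) dz; grad f = (-3*z^2, z*(-4*y + z), -6*x*z - 2*y^2 + 2*y*z)

For a 0-form f, d f = (∂f/∂x) dx + (∂f/∂y) dy + (∂f/∂z) dz. The components of the vector representation are exactly the entries of grad f in Cartesian coordinates:
  ∂f/∂x = -3*z^2
  ∂f/∂y = z*(-4*y + z)
  ∂f/∂z = -6*x*z - 2*y^2 + 2*y*z.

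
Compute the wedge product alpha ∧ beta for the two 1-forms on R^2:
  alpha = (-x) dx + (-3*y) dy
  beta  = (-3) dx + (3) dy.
alpha ∧ beta = (-3*x - 9*y) dx ∧ dy

Distribute the wedge, using dx_i ∧ dx_j = -dx_j ∧ dx_i and dx_i ∧ dx_i = 0. For each pair (i, j) with i < j, the coefficient of dx_i ∧ dx_j in alpha ∧ beta is (alpha_i * beta_j - alpha_j * beta_i). Collecting: alpha ∧ beta = (-3*x - 9*y) dx ∧ dy.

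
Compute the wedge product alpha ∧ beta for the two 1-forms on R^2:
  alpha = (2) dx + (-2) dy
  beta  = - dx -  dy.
alpha ∧ beta = (-4) dx ∧ dy

Distribute the wedge, using dx_i ∧ dx_j = -dx_j ∧ dx_i and dx_i ∧ dx_i = 0. For each pair (i, j) with i < j, the coefficient of dx_i ∧ dx_j in alpha ∧ beta is (alpha_i * beta_j - alpha_j * beta_i). Collecting: alpha ∧ beta = (-4) dx ∧ dy.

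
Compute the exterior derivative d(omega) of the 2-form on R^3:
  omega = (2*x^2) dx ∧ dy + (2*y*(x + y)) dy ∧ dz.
d(omega) = (2*y) dx ∧ dy ∧ dz

For a 2-form omega = sum_{i<j} g_{ij} dx_i ∧ dx_j, the exterior derivative is
  d(omega) = sum_{i<j} d(g_{ij}) ∧ dx_i ∧ dx_j = sum_{i<j, k} (∂g_{ij}/∂x_k) dx_k ∧ dx_i ∧ dx_j.
Expand each term, using dx_k ∧ dx_i ∧ dx_j = sgn(permutation) dx_{(a)} ∧ dx_{(b)} ∧ dx_{(c)} with (a < b < c) sorted:
  d(2*y*(x + y)) includes (∂/∂x)(2*y*(x + y)) dx = (2*y) dx, which multiplied by dy ∧ dz gives (2*y) dx ∧ dy ∧ dz
Collecting like 3-forms: d(omega) = (2*y) dx ∧ dy ∧ dz.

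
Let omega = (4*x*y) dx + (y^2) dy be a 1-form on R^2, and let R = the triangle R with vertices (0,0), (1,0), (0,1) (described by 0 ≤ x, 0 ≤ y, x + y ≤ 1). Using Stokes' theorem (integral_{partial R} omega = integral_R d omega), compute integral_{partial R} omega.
integral_(partial R) omega = -2/3

Stokes: integral_partial_R omega = integral_R d omega with d omega = (∂Q/∂x - ∂P/∂y) dx ∧ dy.
  ∂Q/∂x = 0
  ∂P/∂y = 4*x
  integrand = ∂Q/∂x - ∂P/∂y = -4*x.
Integrating over R: integral_0^1 integral_0^{1-x} (-4*x) dy dx = -2/3.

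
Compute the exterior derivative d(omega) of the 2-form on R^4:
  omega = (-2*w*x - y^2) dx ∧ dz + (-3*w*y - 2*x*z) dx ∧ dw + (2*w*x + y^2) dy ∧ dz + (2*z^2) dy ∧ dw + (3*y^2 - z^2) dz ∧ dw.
d(omega) = (2*w + 2*y) dx ∧ dy ∧ dz + (3*w) dx ∧ dy ∧ dw + (2*x + 6*y - 4*z) dy ∧ dz ∧ dw

For a 2-form omega = sum_{i<j} g_{ij} dx_i ∧ dx_j, the exterior derivative is
  d(omega) = sum_{i<j} d(g_{ij}) ∧ dx_i ∧ dx_j = sum_{i<j, k} (∂g_{ij}/∂x_k) dx_k ∧ dx_i ∧ dx_j.
Expand each term, using dx_k ∧ dx_i ∧ dx_j = sgn(permutation) dx_{(a)} ∧ dx_{(b)} ∧ dx_{(c)} with (a < b < c) sorted:
  d(-2*w*x - y^2) includes (∂/∂y)(-2*w*x - y^2) dy = (-2*y) dy, which multiplied by dx ∧ dz gives (2*y) dx ∧ dy ∧ dz
  d(-2*w*x - y^2) includes (∂/∂w)(-2*w*x - y^2) dw = (-2*x) dw, which multiplied by dx ∧ dz gives (-2*x) dx ∧ dz ∧ dw
  d(-3*w*y - 2*x*z) includes (∂/∂y)(-3*w*y - 2*x*z) dy = (-3*w) dy, which multiplied by dx ∧ dw gives (3*w) dx ∧ dy ∧ dw
  d(-3*w*y - 2*x*z) includes (∂/∂z)(-3*w*y - 2*x*z) dz = (-2*x) dz, which multiplied by dx ∧ dw gives (2*x) dx ∧ dz ∧ dw
  d(2*w*x + y^2) includes (∂/∂x)(2*w*x + y^2) dx = (2*w) dx, which multiplied by dy ∧ dz gives (2*w) dx ∧ dy ∧ dz
  d(2*w*x + y^2) includes (∂/∂w)(2*w*x + y^2) dw = (2*x) dw, which multiplied by dy ∧ dz gives (2*x) dy ∧ dz ∧ dw
  d(2*z^2) includes (∂/∂z)(2*z^2) dz = (4*z) dz, which multiplied by dy ∧ dw gives (-4*z) dy ∧ dz ∧ dw
  d(3*y^2 - z^2) includes (∂/∂y)(3*y^2 - z^2) dy = (6*y) dy, which multiplied by dz ∧ dw gives (6*y) dy ∧ dz ∧ dw
Collecting like 3-forms: d(omega) = (2*w + 2*y) dx ∧ dy ∧ dz + (3*w) dx ∧ dy ∧ dw + (2*x + 6*y - 4*z) dy ∧ dz ∧ dw.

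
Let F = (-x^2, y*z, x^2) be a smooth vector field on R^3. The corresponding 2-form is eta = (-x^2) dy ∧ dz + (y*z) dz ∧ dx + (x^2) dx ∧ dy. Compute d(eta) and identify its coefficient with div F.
d(eta) = (-2*x + z) dx ∧ dy ∧ dz; div F = -2*x + z

For a 2-form in R^3 of the form above, applying d gives a 3-form with coefficient ∂P/∂x + ∂Q/∂y + ∂R/∂z:
  ∂P/∂x = -2*x
  ∂Q/∂y = z
  ∂R/∂z = 0
Sum = -2*x + z, which is exactly div F.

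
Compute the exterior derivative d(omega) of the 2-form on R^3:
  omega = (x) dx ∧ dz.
d(omega) = 0

For a 2-form omega = sum_{i<j} g_{ij} dx_i ∧ dx_j, the exterior derivative is
  d(omega) = sum_{i<j} d(g_{ij}) ∧ dx_i ∧ dx_j = sum_{i<j, k} (∂g_{ij}/∂x_k) dx_k ∧ dx_i ∧ dx_j.
Expand each term, using dx_k ∧ dx_i ∧ dx_j = sgn(permutation) dx_{(a)} ∧ dx_{(b)} ∧ dx_{(c)} with (a < b < c) sorted:

Collecting like 3-forms: d(omega) = 0.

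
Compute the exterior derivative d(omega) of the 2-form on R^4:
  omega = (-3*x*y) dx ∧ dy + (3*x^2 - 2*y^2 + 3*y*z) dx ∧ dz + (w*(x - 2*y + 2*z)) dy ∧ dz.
d(omega) = (w + 4*y - 3*z) dx ∧ dy ∧ dz + (x - 2*y + 2*z) dy ∧ dz ∧ dw

For a 2-form omega = sum_{i<j} g_{ij} dx_i ∧ dx_j, the exterior derivative is
  d(omega) = sum_{i<j} d(g_{ij}) ∧ dx_i ∧ dx_j = sum_{i<j, k} (∂g_{ij}/∂x_k) dx_k ∧ dx_i ∧ dx_j.
Expand each term, using dx_k ∧ dx_i ∧ dx_j = sgn(permutation) dx_{(a)} ∧ dx_{(b)} ∧ dx_{(c)} with (a < b < c) sorted:
  d(3*x^2 - 2*y^2 + 3*y*z) includes (∂/∂y)(3*x^2 - 2*y^2 + 3*y*z) dy = (-4*y + 3*z) dy, which multiplied by dx ∧ dz gives (4*y - 3*z) dx ∧ dy ∧ dz
  d(w*(x - 2*y + 2*z)) includes (∂/∂x)(w*(x - 2*y + 2*z)) dx = (w) dx, which multiplied by dy ∧ dz gives (w) dx ∧ dy ∧ dz
  d(w*(x - 2*y + 2*z)) includes (∂/∂w)(w*(x - 2*y + 2*z)) dw = (x - 2*y + 2*z) dw, which multiplied by dy ∧ dz gives (x - 2*y + 2*z) dy ∧ dz ∧ dw
Collecting like 3-forms: d(omega) = (w + 4*y - 3*z) dx ∧ dy ∧ dz + (x - 2*y + 2*z) dy ∧ dz ∧ dw.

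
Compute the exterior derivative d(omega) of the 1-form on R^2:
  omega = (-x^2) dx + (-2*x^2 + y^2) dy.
d(omega) = (-4*x) dx ∧ dy

For a 1-form omega = sum_i f_i dx_i, the exterior derivative is
  d(omega) = sum_{i < j} (∂f_j/∂x_i - ∂f_i/∂x_j) dx_i ∧ dx_j.
  coefficient of dx ∧ dy: ∂f_2/∂x - ∂f_1/∂y = ∂(-2*x^2 + y^2)/∂x - ∂(-x^2)/∂y = -4*x
Assembling: d(omega) = (-4*x) dx ∧ dy.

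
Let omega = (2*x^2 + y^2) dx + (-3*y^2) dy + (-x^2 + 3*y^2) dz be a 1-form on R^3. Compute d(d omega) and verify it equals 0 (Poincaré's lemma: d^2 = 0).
d(d omega) = 0

Step 1: d omega = sum_{i<j} (∂f_j/∂x_i - ∂f_i/∂x_j) dx_i ∧ dx_j:
  coeff of dx ∧ dy: -2*y
  coeff of dx ∧ dz: -2*x
  coeff of dy ∧ dz: 6*y
Step 2: Apply d again to each 2-form coefficient. The only possible 3-form in R^3 is dx ∧ dy ∧ dz, with coefficient
  ∂(coeff of dy∧dz)/∂x - ∂(coeff of dx∧dz)/∂y + ∂(coeff of dx∧dy)/∂z
  = ∂/∂x (6*y) - ∂/∂y (-2*x) + ∂/∂z (-2*y).
Each of these terms simplifies to sums of mixed partials that cancel in pairs. The result is 0 (by equality of mixed partials for smooth functions — Schwarz / Clairaut).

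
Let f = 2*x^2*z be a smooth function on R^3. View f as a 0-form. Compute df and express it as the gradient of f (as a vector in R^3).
df = (4*x*z) dx + (0) dy + (2*x^2) dz; grad f = (4*x*z, 0, 2*x^2)

For a 0-form f, d f = (∂f/∂x) dx + (∂f/∂y) dy + (∂f/∂z) dz. The components of the vector representation are exactly the entries of grad f in Cartesian coordinates:
  ∂f/∂x = 4*x*z
  ∂f/∂y = 0
  ∂f/∂z = 2*x^2.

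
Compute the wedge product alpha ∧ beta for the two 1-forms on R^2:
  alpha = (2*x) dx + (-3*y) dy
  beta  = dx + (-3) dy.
alpha ∧ beta = (-6*x + 3*y) dx ∧ dy

Distribute the wedge, using dx_i ∧ dx_j = -dx_j ∧ dx_i and dx_i ∧ dx_i = 0. For each pair (i, j) with i < j, the coefficient of dx_i ∧ dx_j in alpha ∧ beta is (alpha_i * beta_j - alpha_j * beta_i). Collecting: alpha ∧ beta = (-6*x + 3*y) dx ∧ dy.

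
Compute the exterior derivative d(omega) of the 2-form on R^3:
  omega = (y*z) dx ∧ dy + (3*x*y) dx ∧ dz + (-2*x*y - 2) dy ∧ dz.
d(omega) = (-3*x - y) dx ∧ dy ∧ dz

For a 2-form omega = sum_{i<j} g_{ij} dx_i ∧ dx_j, the exterior derivative is
  d(omega) = sum_{i<j} d(g_{ij}) ∧ dx_i ∧ dx_j = sum_{i<j, k} (∂g_{ij}/∂x_k) dx_k ∧ dx_i ∧ dx_j.
Expand each term, using dx_k ∧ dx_i ∧ dx_j = sgn(permutation) dx_{(a)} ∧ dx_{(b)} ∧ dx_{(c)} with (a < b < c) sorted:
  d(y*z) includes (∂/∂z)(y*z) dz = (y) dz, which multiplied by dx ∧ dy gives (y) dx ∧ dy ∧ dz
  d(3*x*y) includes (∂/∂y)(3*x*y) dy = (3*x) dy, which multiplied by dx ∧ dz gives (-3*x) dx ∧ dy ∧ dz
  d(-2*x*y - 2) includes (∂/∂x)(-2*x*y - 2) dx = (-2*y) dx, which multiplied by dy ∧ dz gives (-2*y) dx ∧ dy ∧ dz
Collecting like 3-forms: d(omega) = (-3*x - y) dx ∧ dy ∧ dz.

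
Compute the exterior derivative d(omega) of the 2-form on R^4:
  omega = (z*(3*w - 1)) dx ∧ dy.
d(omega) = (3*w - 1) dx ∧ dy ∧ dz + (3*z) dx ∧ dy ∧ dw

For a 2-form omega = sum_{i<j} g_{ij} dx_i ∧ dx_j, the exterior derivative is
  d(omega) = sum_{i<j} d(g_{ij}) ∧ dx_i ∧ dx_j = sum_{i<j, k} (∂g_{ij}/∂x_k) dx_k ∧ dx_i ∧ dx_j.
Expand each term, using dx_k ∧ dx_i ∧ dx_j = sgn(permutation) dx_{(a)} ∧ dx_{(b)} ∧ dx_{(c)} with (a < b < c) sorted:
  d(z*(3*w - 1)) includes (∂/∂z)(z*(3*w - 1)) dz = (3*w - 1) dz, which multiplied by dx ∧ dy gives (3*w - 1) dx ∧ dy ∧ dz
  d(z*(3*w - 1)) includes (∂/∂w)(z*(3*w - 1)) dw = (3*z) dw, which multiplied by dx ∧ dy gives (3*z) dx ∧ dy ∧ dw
Collecting like 3-forms: d(omega) = (3*w - 1) dx ∧ dy ∧ dz + (3*z) dx ∧ dy ∧ dw.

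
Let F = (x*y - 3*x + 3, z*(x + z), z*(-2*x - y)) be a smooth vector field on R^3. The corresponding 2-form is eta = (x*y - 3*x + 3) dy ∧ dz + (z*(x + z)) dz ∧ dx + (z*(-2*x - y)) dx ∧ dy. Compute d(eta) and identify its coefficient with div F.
d(eta) = (-2*x - 3) dx ∧ dy ∧ dz; div F = -2*x - 3

For a 2-form in R^3 of the form above, applying d gives a 3-form with coefficient ∂P/∂x + ∂Q/∂y + ∂R/∂z:
  ∂P/∂x = y - 3
  ∂Q/∂y = 0
  ∂R/∂z = -2*x - y
Sum = -2*x - 3, which is exactly div F.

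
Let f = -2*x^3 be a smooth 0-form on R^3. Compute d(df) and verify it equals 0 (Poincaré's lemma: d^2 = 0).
d(df) = 0

Step 1: df = sum_i (∂f/∂x_i) dx_i = (-6*x^2) dx + (0) dy + (0) dz.
Step 2: Apply d again. Using the 1-form formula, the coefficient of dx ∧ dy in d(df) is ∂^2 f/∂x ∂y - ∂^2 f/∂y ∂x = (0) - (0) = 0 (equality of mixed partials for smooth f).
Similarly for dx ∧ dz and dy ∧ dz — all coefficients vanish. So d(df) = 0.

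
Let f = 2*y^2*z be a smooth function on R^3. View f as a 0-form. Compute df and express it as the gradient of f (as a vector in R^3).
df = (0) dx + (4*y*z) dy + (2*y^2) dz; grad f = (0, 4*y*z, 2*y^2)

For a 0-form f, d f = (∂f/∂x) dx + (∂f/∂y) dy + (∂f/∂z) dz. The components of the vector representation are exactly the entries of grad f in Cartesian coordinates:
  ∂f/∂x = 0
  ∂f/∂y = 4*y*z
  ∂f/∂z = 2*y^2.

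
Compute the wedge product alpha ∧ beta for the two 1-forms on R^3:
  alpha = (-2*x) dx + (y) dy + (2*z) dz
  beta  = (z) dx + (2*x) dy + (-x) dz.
alpha ∧ beta = (-4*x^2 - y*z) dx ∧ dy + (2*x^2 - 2*z^2) dx ∧ dz + (-x*(y + 4*z)) dy ∧ dz

Distribute the wedge, using dx_i ∧ dx_j = -dx_j ∧ dx_i and dx_i ∧ dx_i = 0. For each pair (i, j) with i < j, the coefficient of dx_i ∧ dx_j in alpha ∧ beta is (alpha_i * beta_j - alpha_j * beta_i). Collecting: alpha ∧ beta = (-4*x^2 - y*z) dx ∧ dy + (2*x^2 - 2*z^2) dx ∧ dz + (-x*(y + 4*z)) dy ∧ dz.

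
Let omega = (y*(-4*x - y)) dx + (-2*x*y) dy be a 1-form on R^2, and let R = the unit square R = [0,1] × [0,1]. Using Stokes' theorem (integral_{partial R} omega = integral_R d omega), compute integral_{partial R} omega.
integral_(partial R) omega = 2

Stokes: integral_partial_R omega = integral_R d omega with d omega = (∂Q/∂x - ∂P/∂y) dx ∧ dy.
  ∂Q/∂x = -2*y
  ∂P/∂y = -4*x - 2*y
  integrand = ∂Q/∂x - ∂P/∂y = 4*x.
Integrating over R: integral_0^1 integral_0^1 (4*x) dx dy = 2.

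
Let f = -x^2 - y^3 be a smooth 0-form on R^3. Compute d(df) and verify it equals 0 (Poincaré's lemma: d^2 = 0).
d(df) = 0

Step 1: df = sum_i (∂f/∂x_i) dx_i = (-2*x) dx + (-3*y^2) dy + (0) dz.
Step 2: Apply d again. Using the 1-form formula, the coefficient of dx ∧ dy in d(df) is ∂^2 f/∂x ∂y - ∂^2 f/∂y ∂x = (0) - (0) = 0 (equality of mixed partials for smooth f).
Similarly for dx ∧ dz and dy ∧ dz — all coefficients vanish. So d(df) = 0.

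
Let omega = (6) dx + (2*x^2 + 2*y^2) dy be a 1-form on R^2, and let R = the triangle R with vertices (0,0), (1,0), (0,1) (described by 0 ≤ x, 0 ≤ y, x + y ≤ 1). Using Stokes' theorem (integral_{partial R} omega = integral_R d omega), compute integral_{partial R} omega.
integral_(partial R) omega = 2/3

Stokes: integral_partial_R omega = integral_R d omega with d omega = (∂Q/∂x - ∂P/∂y) dx ∧ dy.
  ∂Q/∂x = 4*x
  ∂P/∂y = 0
  integrand = ∂Q/∂x - ∂P/∂y = 4*x.
Integrating over R: integral_0^1 integral_0^{1-x} (4*x) dy dx = 2/3.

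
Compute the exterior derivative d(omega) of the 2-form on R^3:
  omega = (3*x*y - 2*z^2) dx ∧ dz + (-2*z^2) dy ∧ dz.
d(omega) = (-3*x) dx ∧ dy ∧ dz

For a 2-form omega = sum_{i<j} g_{ij} dx_i ∧ dx_j, the exterior derivative is
  d(omega) = sum_{i<j} d(g_{ij}) ∧ dx_i ∧ dx_j = sum_{i<j, k} (∂g_{ij}/∂x_k) dx_k ∧ dx_i ∧ dx_j.
Expand each term, using dx_k ∧ dx_i ∧ dx_j = sgn(permutation) dx_{(a)} ∧ dx_{(b)} ∧ dx_{(c)} with (a < b < c) sorted:
  d(3*x*y - 2*z^2) includes (∂/∂y)(3*x*y - 2*z^2) dy = (3*x) dy, which multiplied by dx ∧ dz gives (-3*x) dx ∧ dy ∧ dz
Collecting like 3-forms: d(omega) = (-3*x) dx ∧ dy ∧ dz.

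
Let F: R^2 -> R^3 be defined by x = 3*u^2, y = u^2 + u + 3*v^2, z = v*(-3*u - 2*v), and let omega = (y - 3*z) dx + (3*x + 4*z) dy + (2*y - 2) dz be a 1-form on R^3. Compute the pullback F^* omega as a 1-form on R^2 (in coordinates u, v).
F^* omega = (24*u^3 + 24*u^2*v + 15*u^2 + 38*u*v^2 - 18*u*v - 18*v^3 - 8*v^2 + 6*v) du + (-6*u^3 + 46*u^2*v - 6*u^2 - 90*u*v^2 - 8*u*v + 6*u - 72*v^3 + 8*v) dv

Using F^*(f dg) = (f ∘ F) d(g ∘ F), substitute each coordinate x_i by F_i(u, v) in f_i, and replace dx_i by d F_i = (∂F_i/∂u) du + (∂F_i/∂v) dv.
  For the x component: f_1(F) = u^2 + 9*u*v + u + 9*v^2; d F_1 = (6*u) du + (0) dv
  For the y component: f_2(F) = 9*u^2 - 12*u*v - 8*v^2; d F_2 = (2*u + 1) du + (6*v) dv
  For the z component: f_3(F) = 2*u^2 + 2*u + 6*v^2 - 2; d F_3 = (-3*v) du + (-3*u - 4*v) dv
Combining and collecting du, dv coefficients:
  coeff of du: 24*u^3 + 24*u^2*v + 15*u^2 + 38*u*v^2 - 18*u*v - 18*v^3 - 8*v^2 + 6*v
  coeff of dv: -6*u^3 + 46*u^2*v - 6*u^2 - 90*u*v^2 - 8*u*v + 6*u - 72*v^3 + 8*v
F^* omega = (24*u^3 + 24*u^2*v + 15*u^2 + 38*u*v^2 - 18*u*v - 18*v^3 - 8*v^2 + 6*v) du + (-6*u^3 + 46*u^2*v - 6*u^2 - 90*u*v^2 - 8*u*v + 6*u - 72*v^3 + 8*v) dv.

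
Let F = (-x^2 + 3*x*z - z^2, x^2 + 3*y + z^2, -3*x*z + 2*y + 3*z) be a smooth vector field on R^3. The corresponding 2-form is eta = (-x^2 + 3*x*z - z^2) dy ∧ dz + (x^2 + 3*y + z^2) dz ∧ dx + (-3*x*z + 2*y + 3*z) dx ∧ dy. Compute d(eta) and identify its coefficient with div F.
d(eta) = (-5*x + 3*z + 6) dx ∧ dy ∧ dz; div F = -5*x + 3*z + 6

For a 2-form in R^3 of the form above, applying d gives a 3-form with coefficient ∂P/∂x + ∂Q/∂y + ∂R/∂z:
  ∂P/∂x = -2*x + 3*z
  ∂Q/∂y = 3
  ∂R/∂z = 3 - 3*x
Sum = -5*x + 3*z + 6, which is exactly div F.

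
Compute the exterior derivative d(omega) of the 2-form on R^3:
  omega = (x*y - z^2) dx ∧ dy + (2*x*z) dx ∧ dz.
d(omega) = (-2*z) dx ∧ dy ∧ dz

For a 2-form omega = sum_{i<j} g_{ij} dx_i ∧ dx_j, the exterior derivative is
  d(omega) = sum_{i<j} d(g_{ij}) ∧ dx_i ∧ dx_j = sum_{i<j, k} (∂g_{ij}/∂x_k) dx_k ∧ dx_i ∧ dx_j.
Expand each term, using dx_k ∧ dx_i ∧ dx_j = sgn(permutation) dx_{(a)} ∧ dx_{(b)} ∧ dx_{(c)} with (a < b < c) sorted:
  d(x*y - z^2) includes (∂/∂z)(x*y - z^2) dz = (-2*z) dz, which multiplied by dx ∧ dy gives (-2*z) dx ∧ dy ∧ dz
Collecting like 3-forms: d(omega) = (-2*z) dx ∧ dy ∧ dz.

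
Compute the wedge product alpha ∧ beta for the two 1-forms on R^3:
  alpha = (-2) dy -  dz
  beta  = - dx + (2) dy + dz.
alpha ∧ beta = (-2) dx ∧ dy + (-1) dx ∧ dz

Distribute the wedge, using dx_i ∧ dx_j = -dx_j ∧ dx_i and dx_i ∧ dx_i = 0. For each pair (i, j) with i < j, the coefficient of dx_i ∧ dx_j in alpha ∧ beta is (alpha_i * beta_j - alpha_j * beta_i). Collecting: alpha ∧ beta = (-2) dx ∧ dy + (-1) dx ∧ dz.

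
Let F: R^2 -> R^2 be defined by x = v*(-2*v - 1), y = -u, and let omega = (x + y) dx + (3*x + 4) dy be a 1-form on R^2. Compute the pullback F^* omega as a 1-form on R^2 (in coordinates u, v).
F^* omega = (6*v^2 + 3*v - 4) du + (4*u*v + u + 8*v^3 + 6*v^2 + v) dv

Using F^*(f dg) = (f ∘ F) d(g ∘ F), substitute each coordinate x_i by F_i(u, v) in f_i, and replace dx_i by d F_i = (∂F_i/∂u) du + (∂F_i/∂v) dv.
  For the x component: f_1(F) = -u - 2*v^2 - v; d F_1 = (0) du + (-4*v - 1) dv
  For the y component: f_2(F) = -6*v^2 - 3*v + 4; d F_2 = (-1) du + (0) dv
Combining and collecting du, dv coefficients:
  coeff of du: 6*v^2 + 3*v - 4
  coeff of dv: 4*u*v + u + 8*v^3 + 6*v^2 + v
F^* omega = (6*v^2 + 3*v - 4) du + (4*u*v + u + 8*v^3 + 6*v^2 + v) dv.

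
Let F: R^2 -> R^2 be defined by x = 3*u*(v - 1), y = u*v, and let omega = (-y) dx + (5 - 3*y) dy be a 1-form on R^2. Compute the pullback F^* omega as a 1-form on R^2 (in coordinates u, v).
F^* omega = (v*(-6*u*v + 3*u + 5)) du + (u*(-6*u*v + 5)) dv

Using F^*(f dg) = (f ∘ F) d(g ∘ F), substitute each coordinate x_i by F_i(u, v) in f_i, and replace dx_i by d F_i = (∂F_i/∂u) du + (∂F_i/∂v) dv.
  For the x component: f_1(F) = -u*v; d F_1 = (3*v - 3) du + (3*u) dv
  For the y component: f_2(F) = -3*u*v + 5; d F_2 = (v) du + (u) dv
Combining and collecting du, dv coefficients:
  coeff of du: v*(-6*u*v + 3*u + 5)
  coeff of dv: u*(-6*u*v + 5)
F^* omega = (v*(-6*u*v + 3*u + 5)) du + (u*(-6*u*v + 5)) dv.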